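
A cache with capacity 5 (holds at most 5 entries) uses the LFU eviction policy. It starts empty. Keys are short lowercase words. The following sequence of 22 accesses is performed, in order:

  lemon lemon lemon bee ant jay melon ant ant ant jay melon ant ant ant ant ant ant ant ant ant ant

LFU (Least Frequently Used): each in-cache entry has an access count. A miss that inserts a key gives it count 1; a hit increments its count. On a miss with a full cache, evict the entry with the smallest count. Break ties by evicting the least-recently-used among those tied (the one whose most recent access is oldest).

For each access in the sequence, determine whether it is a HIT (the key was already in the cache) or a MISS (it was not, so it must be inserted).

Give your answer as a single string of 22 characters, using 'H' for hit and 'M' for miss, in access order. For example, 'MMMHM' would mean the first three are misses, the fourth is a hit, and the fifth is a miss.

LFU simulation (capacity=5):
  1. access lemon: MISS. Cache: [lemon(c=1)]
  2. access lemon: HIT, count now 2. Cache: [lemon(c=2)]
  3. access lemon: HIT, count now 3. Cache: [lemon(c=3)]
  4. access bee: MISS. Cache: [bee(c=1) lemon(c=3)]
  5. access ant: MISS. Cache: [bee(c=1) ant(c=1) lemon(c=3)]
  6. access jay: MISS. Cache: [bee(c=1) ant(c=1) jay(c=1) lemon(c=3)]
  7. access melon: MISS. Cache: [bee(c=1) ant(c=1) jay(c=1) melon(c=1) lemon(c=3)]
  8. access ant: HIT, count now 2. Cache: [bee(c=1) jay(c=1) melon(c=1) ant(c=2) lemon(c=3)]
  9. access ant: HIT, count now 3. Cache: [bee(c=1) jay(c=1) melon(c=1) lemon(c=3) ant(c=3)]
  10. access ant: HIT, count now 4. Cache: [bee(c=1) jay(c=1) melon(c=1) lemon(c=3) ant(c=4)]
  11. access jay: HIT, count now 2. Cache: [bee(c=1) melon(c=1) jay(c=2) lemon(c=3) ant(c=4)]
  12. access melon: HIT, count now 2. Cache: [bee(c=1) jay(c=2) melon(c=2) lemon(c=3) ant(c=4)]
  13. access ant: HIT, count now 5. Cache: [bee(c=1) jay(c=2) melon(c=2) lemon(c=3) ant(c=5)]
  14. access ant: HIT, count now 6. Cache: [bee(c=1) jay(c=2) melon(c=2) lemon(c=3) ant(c=6)]
  15. access ant: HIT, count now 7. Cache: [bee(c=1) jay(c=2) melon(c=2) lemon(c=3) ant(c=7)]
  16. access ant: HIT, count now 8. Cache: [bee(c=1) jay(c=2) melon(c=2) lemon(c=3) ant(c=8)]
  17. access ant: HIT, count now 9. Cache: [bee(c=1) jay(c=2) melon(c=2) lemon(c=3) ant(c=9)]
  18. access ant: HIT, count now 10. Cache: [bee(c=1) jay(c=2) melon(c=2) lemon(c=3) ant(c=10)]
  19. access ant: HIT, count now 11. Cache: [bee(c=1) jay(c=2) melon(c=2) lemon(c=3) ant(c=11)]
  20. access ant: HIT, count now 12. Cache: [bee(c=1) jay(c=2) melon(c=2) lemon(c=3) ant(c=12)]
  21. access ant: HIT, count now 13. Cache: [bee(c=1) jay(c=2) melon(c=2) lemon(c=3) ant(c=13)]
  22. access ant: HIT, count now 14. Cache: [bee(c=1) jay(c=2) melon(c=2) lemon(c=3) ant(c=14)]
Total: 17 hits, 5 misses, 0 evictions

Answer: MHHMMMMHHHHHHHHHHHHHHH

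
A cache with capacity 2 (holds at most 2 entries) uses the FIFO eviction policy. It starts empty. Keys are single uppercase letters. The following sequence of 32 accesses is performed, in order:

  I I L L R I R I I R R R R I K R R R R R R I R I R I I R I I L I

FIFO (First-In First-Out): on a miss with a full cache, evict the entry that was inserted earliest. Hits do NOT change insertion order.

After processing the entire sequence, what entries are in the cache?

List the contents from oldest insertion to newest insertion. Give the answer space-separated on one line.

Answer: I L

Derivation:
FIFO simulation (capacity=2):
  1. access I: MISS. Cache (old->new): [I]
  2. access I: HIT. Cache (old->new): [I]
  3. access L: MISS. Cache (old->new): [I L]
  4. access L: HIT. Cache (old->new): [I L]
  5. access R: MISS, evict I. Cache (old->new): [L R]
  6. access I: MISS, evict L. Cache (old->new): [R I]
  7. access R: HIT. Cache (old->new): [R I]
  8. access I: HIT. Cache (old->new): [R I]
  9. access I: HIT. Cache (old->new): [R I]
  10. access R: HIT. Cache (old->new): [R I]
  11. access R: HIT. Cache (old->new): [R I]
  12. access R: HIT. Cache (old->new): [R I]
  13. access R: HIT. Cache (old->new): [R I]
  14. access I: HIT. Cache (old->new): [R I]
  15. access K: MISS, evict R. Cache (old->new): [I K]
  16. access R: MISS, evict I. Cache (old->new): [K R]
  17. access R: HIT. Cache (old->new): [K R]
  18. access R: HIT. Cache (old->new): [K R]
  19. access R: HIT. Cache (old->new): [K R]
  20. access R: HIT. Cache (old->new): [K R]
  21. access R: HIT. Cache (old->new): [K R]
  22. access I: MISS, evict K. Cache (old->new): [R I]
  23. access R: HIT. Cache (old->new): [R I]
  24. access I: HIT. Cache (old->new): [R I]
  25. access R: HIT. Cache (old->new): [R I]
  26. access I: HIT. Cache (old->new): [R I]
  27. access I: HIT. Cache (old->new): [R I]
  28. access R: HIT. Cache (old->new): [R I]
  29. access I: HIT. Cache (old->new): [R I]
  30. access I: HIT. Cache (old->new): [R I]
  31. access L: MISS, evict R. Cache (old->new): [I L]
  32. access I: HIT. Cache (old->new): [I L]
Total: 24 hits, 8 misses, 6 evictions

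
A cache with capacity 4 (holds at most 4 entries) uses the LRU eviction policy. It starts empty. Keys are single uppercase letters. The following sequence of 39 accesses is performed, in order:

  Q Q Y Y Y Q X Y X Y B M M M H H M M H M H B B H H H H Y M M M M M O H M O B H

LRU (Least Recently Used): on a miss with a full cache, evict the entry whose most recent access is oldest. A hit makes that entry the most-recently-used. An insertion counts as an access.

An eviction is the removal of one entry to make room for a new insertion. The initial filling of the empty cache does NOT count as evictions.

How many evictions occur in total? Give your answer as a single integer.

LRU simulation (capacity=4):
  1. access Q: MISS. Cache (LRU->MRU): [Q]
  2. access Q: HIT. Cache (LRU->MRU): [Q]
  3. access Y: MISS. Cache (LRU->MRU): [Q Y]
  4. access Y: HIT. Cache (LRU->MRU): [Q Y]
  5. access Y: HIT. Cache (LRU->MRU): [Q Y]
  6. access Q: HIT. Cache (LRU->MRU): [Y Q]
  7. access X: MISS. Cache (LRU->MRU): [Y Q X]
  8. access Y: HIT. Cache (LRU->MRU): [Q X Y]
  9. access X: HIT. Cache (LRU->MRU): [Q Y X]
  10. access Y: HIT. Cache (LRU->MRU): [Q X Y]
  11. access B: MISS. Cache (LRU->MRU): [Q X Y B]
  12. access M: MISS, evict Q. Cache (LRU->MRU): [X Y B M]
  13. access M: HIT. Cache (LRU->MRU): [X Y B M]
  14. access M: HIT. Cache (LRU->MRU): [X Y B M]
  15. access H: MISS, evict X. Cache (LRU->MRU): [Y B M H]
  16. access H: HIT. Cache (LRU->MRU): [Y B M H]
  17. access M: HIT. Cache (LRU->MRU): [Y B H M]
  18. access M: HIT. Cache (LRU->MRU): [Y B H M]
  19. access H: HIT. Cache (LRU->MRU): [Y B M H]
  20. access M: HIT. Cache (LRU->MRU): [Y B H M]
  21. access H: HIT. Cache (LRU->MRU): [Y B M H]
  22. access B: HIT. Cache (LRU->MRU): [Y M H B]
  23. access B: HIT. Cache (LRU->MRU): [Y M H B]
  24. access H: HIT. Cache (LRU->MRU): [Y M B H]
  25. access H: HIT. Cache (LRU->MRU): [Y M B H]
  26. access H: HIT. Cache (LRU->MRU): [Y M B H]
  27. access H: HIT. Cache (LRU->MRU): [Y M B H]
  28. access Y: HIT. Cache (LRU->MRU): [M B H Y]
  29. access M: HIT. Cache (LRU->MRU): [B H Y M]
  30. access M: HIT. Cache (LRU->MRU): [B H Y M]
  31. access M: HIT. Cache (LRU->MRU): [B H Y M]
  32. access M: HIT. Cache (LRU->MRU): [B H Y M]
  33. access M: HIT. Cache (LRU->MRU): [B H Y M]
  34. access O: MISS, evict B. Cache (LRU->MRU): [H Y M O]
  35. access H: HIT. Cache (LRU->MRU): [Y M O H]
  36. access M: HIT. Cache (LRU->MRU): [Y O H M]
  37. access O: HIT. Cache (LRU->MRU): [Y H M O]
  38. access B: MISS, evict Y. Cache (LRU->MRU): [H M O B]
  39. access H: HIT. Cache (LRU->MRU): [M O B H]
Total: 31 hits, 8 misses, 4 evictions

Answer: 4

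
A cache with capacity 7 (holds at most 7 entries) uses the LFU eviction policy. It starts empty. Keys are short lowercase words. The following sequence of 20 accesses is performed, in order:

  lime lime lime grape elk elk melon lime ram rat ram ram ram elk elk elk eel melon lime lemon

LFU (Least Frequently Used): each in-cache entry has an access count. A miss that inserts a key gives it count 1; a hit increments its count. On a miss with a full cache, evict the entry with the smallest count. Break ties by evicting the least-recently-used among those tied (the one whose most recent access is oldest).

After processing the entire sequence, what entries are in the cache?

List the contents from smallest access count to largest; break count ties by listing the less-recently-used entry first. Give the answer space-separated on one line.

LFU simulation (capacity=7):
  1. access lime: MISS. Cache: [lime(c=1)]
  2. access lime: HIT, count now 2. Cache: [lime(c=2)]
  3. access lime: HIT, count now 3. Cache: [lime(c=3)]
  4. access grape: MISS. Cache: [grape(c=1) lime(c=3)]
  5. access elk: MISS. Cache: [grape(c=1) elk(c=1) lime(c=3)]
  6. access elk: HIT, count now 2. Cache: [grape(c=1) elk(c=2) lime(c=3)]
  7. access melon: MISS. Cache: [grape(c=1) melon(c=1) elk(c=2) lime(c=3)]
  8. access lime: HIT, count now 4. Cache: [grape(c=1) melon(c=1) elk(c=2) lime(c=4)]
  9. access ram: MISS. Cache: [grape(c=1) melon(c=1) ram(c=1) elk(c=2) lime(c=4)]
  10. access rat: MISS. Cache: [grape(c=1) melon(c=1) ram(c=1) rat(c=1) elk(c=2) lime(c=4)]
  11. access ram: HIT, count now 2. Cache: [grape(c=1) melon(c=1) rat(c=1) elk(c=2) ram(c=2) lime(c=4)]
  12. access ram: HIT, count now 3. Cache: [grape(c=1) melon(c=1) rat(c=1) elk(c=2) ram(c=3) lime(c=4)]
  13. access ram: HIT, count now 4. Cache: [grape(c=1) melon(c=1) rat(c=1) elk(c=2) lime(c=4) ram(c=4)]
  14. access elk: HIT, count now 3. Cache: [grape(c=1) melon(c=1) rat(c=1) elk(c=3) lime(c=4) ram(c=4)]
  15. access elk: HIT, count now 4. Cache: [grape(c=1) melon(c=1) rat(c=1) lime(c=4) ram(c=4) elk(c=4)]
  16. access elk: HIT, count now 5. Cache: [grape(c=1) melon(c=1) rat(c=1) lime(c=4) ram(c=4) elk(c=5)]
  17. access eel: MISS. Cache: [grape(c=1) melon(c=1) rat(c=1) eel(c=1) lime(c=4) ram(c=4) elk(c=5)]
  18. access melon: HIT, count now 2. Cache: [grape(c=1) rat(c=1) eel(c=1) melon(c=2) lime(c=4) ram(c=4) elk(c=5)]
  19. access lime: HIT, count now 5. Cache: [grape(c=1) rat(c=1) eel(c=1) melon(c=2) ram(c=4) elk(c=5) lime(c=5)]
  20. access lemon: MISS, evict grape(c=1). Cache: [rat(c=1) eel(c=1) lemon(c=1) melon(c=2) ram(c=4) elk(c=5) lime(c=5)]
Total: 12 hits, 8 misses, 1 evictions

Answer: rat eel lemon melon ram elk lime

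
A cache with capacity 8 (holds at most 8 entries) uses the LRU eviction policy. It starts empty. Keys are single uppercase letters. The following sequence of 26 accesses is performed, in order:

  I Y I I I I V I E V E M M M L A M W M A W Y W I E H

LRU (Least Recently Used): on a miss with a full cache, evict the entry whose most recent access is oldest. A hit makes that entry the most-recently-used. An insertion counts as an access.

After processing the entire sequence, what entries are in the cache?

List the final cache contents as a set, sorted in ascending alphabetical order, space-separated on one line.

LRU simulation (capacity=8):
  1. access I: MISS. Cache (LRU->MRU): [I]
  2. access Y: MISS. Cache (LRU->MRU): [I Y]
  3. access I: HIT. Cache (LRU->MRU): [Y I]
  4. access I: HIT. Cache (LRU->MRU): [Y I]
  5. access I: HIT. Cache (LRU->MRU): [Y I]
  6. access I: HIT. Cache (LRU->MRU): [Y I]
  7. access V: MISS. Cache (LRU->MRU): [Y I V]
  8. access I: HIT. Cache (LRU->MRU): [Y V I]
  9. access E: MISS. Cache (LRU->MRU): [Y V I E]
  10. access V: HIT. Cache (LRU->MRU): [Y I E V]
  11. access E: HIT. Cache (LRU->MRU): [Y I V E]
  12. access M: MISS. Cache (LRU->MRU): [Y I V E M]
  13. access M: HIT. Cache (LRU->MRU): [Y I V E M]
  14. access M: HIT. Cache (LRU->MRU): [Y I V E M]
  15. access L: MISS. Cache (LRU->MRU): [Y I V E M L]
  16. access A: MISS. Cache (LRU->MRU): [Y I V E M L A]
  17. access M: HIT. Cache (LRU->MRU): [Y I V E L A M]
  18. access W: MISS. Cache (LRU->MRU): [Y I V E L A M W]
  19. access M: HIT. Cache (LRU->MRU): [Y I V E L A W M]
  20. access A: HIT. Cache (LRU->MRU): [Y I V E L W M A]
  21. access W: HIT. Cache (LRU->MRU): [Y I V E L M A W]
  22. access Y: HIT. Cache (LRU->MRU): [I V E L M A W Y]
  23. access W: HIT. Cache (LRU->MRU): [I V E L M A Y W]
  24. access I: HIT. Cache (LRU->MRU): [V E L M A Y W I]
  25. access E: HIT. Cache (LRU->MRU): [V L M A Y W I E]
  26. access H: MISS, evict V. Cache (LRU->MRU): [L M A Y W I E H]
Total: 17 hits, 9 misses, 1 evictions

Answer: A E H I L M W Y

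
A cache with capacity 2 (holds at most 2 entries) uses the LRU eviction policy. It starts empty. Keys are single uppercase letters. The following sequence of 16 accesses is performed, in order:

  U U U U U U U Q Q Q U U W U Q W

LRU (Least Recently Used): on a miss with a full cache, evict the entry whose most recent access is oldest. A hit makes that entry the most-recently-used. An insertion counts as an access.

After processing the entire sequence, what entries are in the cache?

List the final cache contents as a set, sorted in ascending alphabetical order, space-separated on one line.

Answer: Q W

Derivation:
LRU simulation (capacity=2):
  1. access U: MISS. Cache (LRU->MRU): [U]
  2. access U: HIT. Cache (LRU->MRU): [U]
  3. access U: HIT. Cache (LRU->MRU): [U]
  4. access U: HIT. Cache (LRU->MRU): [U]
  5. access U: HIT. Cache (LRU->MRU): [U]
  6. access U: HIT. Cache (LRU->MRU): [U]
  7. access U: HIT. Cache (LRU->MRU): [U]
  8. access Q: MISS. Cache (LRU->MRU): [U Q]
  9. access Q: HIT. Cache (LRU->MRU): [U Q]
  10. access Q: HIT. Cache (LRU->MRU): [U Q]
  11. access U: HIT. Cache (LRU->MRU): [Q U]
  12. access U: HIT. Cache (LRU->MRU): [Q U]
  13. access W: MISS, evict Q. Cache (LRU->MRU): [U W]
  14. access U: HIT. Cache (LRU->MRU): [W U]
  15. access Q: MISS, evict W. Cache (LRU->MRU): [U Q]
  16. access W: MISS, evict U. Cache (LRU->MRU): [Q W]
Total: 11 hits, 5 misses, 3 evictions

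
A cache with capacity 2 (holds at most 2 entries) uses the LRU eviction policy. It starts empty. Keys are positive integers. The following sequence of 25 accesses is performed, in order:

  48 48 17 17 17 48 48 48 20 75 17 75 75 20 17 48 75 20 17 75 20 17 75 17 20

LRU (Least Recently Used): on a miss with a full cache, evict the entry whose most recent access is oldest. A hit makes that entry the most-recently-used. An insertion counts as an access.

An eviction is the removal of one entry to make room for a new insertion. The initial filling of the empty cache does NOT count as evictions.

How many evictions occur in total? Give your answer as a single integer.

LRU simulation (capacity=2):
  1. access 48: MISS. Cache (LRU->MRU): [48]
  2. access 48: HIT. Cache (LRU->MRU): [48]
  3. access 17: MISS. Cache (LRU->MRU): [48 17]
  4. access 17: HIT. Cache (LRU->MRU): [48 17]
  5. access 17: HIT. Cache (LRU->MRU): [48 17]
  6. access 48: HIT. Cache (LRU->MRU): [17 48]
  7. access 48: HIT. Cache (LRU->MRU): [17 48]
  8. access 48: HIT. Cache (LRU->MRU): [17 48]
  9. access 20: MISS, evict 17. Cache (LRU->MRU): [48 20]
  10. access 75: MISS, evict 48. Cache (LRU->MRU): [20 75]
  11. access 17: MISS, evict 20. Cache (LRU->MRU): [75 17]
  12. access 75: HIT. Cache (LRU->MRU): [17 75]
  13. access 75: HIT. Cache (LRU->MRU): [17 75]
  14. access 20: MISS, evict 17. Cache (LRU->MRU): [75 20]
  15. access 17: MISS, evict 75. Cache (LRU->MRU): [20 17]
  16. access 48: MISS, evict 20. Cache (LRU->MRU): [17 48]
  17. access 75: MISS, evict 17. Cache (LRU->MRU): [48 75]
  18. access 20: MISS, evict 48. Cache (LRU->MRU): [75 20]
  19. access 17: MISS, evict 75. Cache (LRU->MRU): [20 17]
  20. access 75: MISS, evict 20. Cache (LRU->MRU): [17 75]
  21. access 20: MISS, evict 17. Cache (LRU->MRU): [75 20]
  22. access 17: MISS, evict 75. Cache (LRU->MRU): [20 17]
  23. access 75: MISS, evict 20. Cache (LRU->MRU): [17 75]
  24. access 17: HIT. Cache (LRU->MRU): [75 17]
  25. access 20: MISS, evict 75. Cache (LRU->MRU): [17 20]
Total: 9 hits, 16 misses, 14 evictions

Answer: 14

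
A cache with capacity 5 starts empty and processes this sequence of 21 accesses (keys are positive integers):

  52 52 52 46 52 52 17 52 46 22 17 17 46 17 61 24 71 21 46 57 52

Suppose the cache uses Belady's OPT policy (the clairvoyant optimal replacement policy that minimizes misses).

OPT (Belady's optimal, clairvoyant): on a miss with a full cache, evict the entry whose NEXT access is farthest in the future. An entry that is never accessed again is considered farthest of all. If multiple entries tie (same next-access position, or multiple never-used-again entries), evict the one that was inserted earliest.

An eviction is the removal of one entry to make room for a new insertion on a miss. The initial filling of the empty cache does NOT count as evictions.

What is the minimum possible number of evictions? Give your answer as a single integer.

OPT (Belady) simulation (capacity=5):
  1. access 52: MISS. Cache: [52]
  2. access 52: HIT. Next use of 52: step 3. Cache: [52]
  3. access 52: HIT. Next use of 52: step 5. Cache: [52]
  4. access 46: MISS. Cache: [52 46]
  5. access 52: HIT. Next use of 52: step 6. Cache: [52 46]
  6. access 52: HIT. Next use of 52: step 8. Cache: [52 46]
  7. access 17: MISS. Cache: [52 46 17]
  8. access 52: HIT. Next use of 52: step 21. Cache: [52 46 17]
  9. access 46: HIT. Next use of 46: step 13. Cache: [52 46 17]
  10. access 22: MISS. Cache: [52 46 17 22]
  11. access 17: HIT. Next use of 17: step 12. Cache: [52 46 17 22]
  12. access 17: HIT. Next use of 17: step 14. Cache: [52 46 17 22]
  13. access 46: HIT. Next use of 46: step 19. Cache: [52 46 17 22]
  14. access 17: HIT. Next use of 17: never. Cache: [52 46 17 22]
  15. access 61: MISS. Cache: [52 46 17 22 61]
  16. access 24: MISS, evict 17 (next use: never). Cache: [52 46 22 61 24]
  17. access 71: MISS, evict 22 (next use: never). Cache: [52 46 61 24 71]
  18. access 21: MISS, evict 61 (next use: never). Cache: [52 46 24 71 21]
  19. access 46: HIT. Next use of 46: never. Cache: [52 46 24 71 21]
  20. access 57: MISS, evict 46 (next use: never). Cache: [52 24 71 21 57]
  21. access 52: HIT. Next use of 52: never. Cache: [52 24 71 21 57]
Total: 12 hits, 9 misses, 4 evictions

Answer: 4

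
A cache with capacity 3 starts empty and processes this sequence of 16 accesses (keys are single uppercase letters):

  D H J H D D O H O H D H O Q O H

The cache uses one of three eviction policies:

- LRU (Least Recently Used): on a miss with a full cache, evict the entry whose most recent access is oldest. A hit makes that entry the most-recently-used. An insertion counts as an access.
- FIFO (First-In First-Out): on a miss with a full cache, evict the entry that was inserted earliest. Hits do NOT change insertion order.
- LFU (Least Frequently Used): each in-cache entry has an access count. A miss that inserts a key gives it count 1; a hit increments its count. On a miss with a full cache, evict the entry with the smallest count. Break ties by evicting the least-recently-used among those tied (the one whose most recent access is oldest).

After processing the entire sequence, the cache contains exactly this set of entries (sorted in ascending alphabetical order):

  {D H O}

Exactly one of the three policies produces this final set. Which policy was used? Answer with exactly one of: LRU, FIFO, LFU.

Simulating under each policy and comparing final sets:
  LRU: final set = {H O Q} -> differs
  FIFO: final set = {H O Q} -> differs
  LFU: final set = {D H O} -> MATCHES target
Only LFU produces the target set.

Answer: LFU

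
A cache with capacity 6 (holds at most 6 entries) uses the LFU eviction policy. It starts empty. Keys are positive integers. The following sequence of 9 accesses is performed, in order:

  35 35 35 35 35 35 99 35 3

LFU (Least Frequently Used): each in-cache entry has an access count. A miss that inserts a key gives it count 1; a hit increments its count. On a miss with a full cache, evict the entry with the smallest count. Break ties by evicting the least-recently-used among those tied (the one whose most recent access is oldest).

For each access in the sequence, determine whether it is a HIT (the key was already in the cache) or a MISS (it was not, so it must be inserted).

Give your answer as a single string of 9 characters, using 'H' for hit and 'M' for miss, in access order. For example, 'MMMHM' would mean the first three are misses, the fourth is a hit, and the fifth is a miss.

LFU simulation (capacity=6):
  1. access 35: MISS. Cache: [35(c=1)]
  2. access 35: HIT, count now 2. Cache: [35(c=2)]
  3. access 35: HIT, count now 3. Cache: [35(c=3)]
  4. access 35: HIT, count now 4. Cache: [35(c=4)]
  5. access 35: HIT, count now 5. Cache: [35(c=5)]
  6. access 35: HIT, count now 6. Cache: [35(c=6)]
  7. access 99: MISS. Cache: [99(c=1) 35(c=6)]
  8. access 35: HIT, count now 7. Cache: [99(c=1) 35(c=7)]
  9. access 3: MISS. Cache: [99(c=1) 3(c=1) 35(c=7)]
Total: 6 hits, 3 misses, 0 evictions

Answer: MHHHHHMHM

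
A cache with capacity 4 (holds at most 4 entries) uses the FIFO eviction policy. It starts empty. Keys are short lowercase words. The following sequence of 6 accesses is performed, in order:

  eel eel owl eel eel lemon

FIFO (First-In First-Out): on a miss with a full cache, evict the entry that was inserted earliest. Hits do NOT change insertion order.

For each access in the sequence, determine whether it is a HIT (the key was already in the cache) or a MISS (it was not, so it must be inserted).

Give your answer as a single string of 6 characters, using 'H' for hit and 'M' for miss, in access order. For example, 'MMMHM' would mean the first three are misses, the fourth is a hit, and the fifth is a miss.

Answer: MHMHHM

Derivation:
FIFO simulation (capacity=4):
  1. access eel: MISS. Cache (old->new): [eel]
  2. access eel: HIT. Cache (old->new): [eel]
  3. access owl: MISS. Cache (old->new): [eel owl]
  4. access eel: HIT. Cache (old->new): [eel owl]
  5. access eel: HIT. Cache (old->new): [eel owl]
  6. access lemon: MISS. Cache (old->new): [eel owl lemon]
Total: 3 hits, 3 misses, 0 evictions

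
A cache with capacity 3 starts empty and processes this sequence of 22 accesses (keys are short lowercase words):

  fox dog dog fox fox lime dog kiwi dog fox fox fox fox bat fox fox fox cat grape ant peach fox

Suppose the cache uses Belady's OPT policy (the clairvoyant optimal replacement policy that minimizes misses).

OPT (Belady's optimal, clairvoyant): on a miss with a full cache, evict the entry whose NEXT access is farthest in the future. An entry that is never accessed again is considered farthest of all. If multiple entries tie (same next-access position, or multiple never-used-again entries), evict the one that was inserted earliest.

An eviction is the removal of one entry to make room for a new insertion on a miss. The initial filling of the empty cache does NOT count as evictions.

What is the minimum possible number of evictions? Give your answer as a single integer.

Answer: 6

Derivation:
OPT (Belady) simulation (capacity=3):
  1. access fox: MISS. Cache: [fox]
  2. access dog: MISS. Cache: [fox dog]
  3. access dog: HIT. Next use of dog: step 7. Cache: [fox dog]
  4. access fox: HIT. Next use of fox: step 5. Cache: [fox dog]
  5. access fox: HIT. Next use of fox: step 10. Cache: [fox dog]
  6. access lime: MISS. Cache: [fox dog lime]
  7. access dog: HIT. Next use of dog: step 9. Cache: [fox dog lime]
  8. access kiwi: MISS, evict lime (next use: never). Cache: [fox dog kiwi]
  9. access dog: HIT. Next use of dog: never. Cache: [fox dog kiwi]
  10. access fox: HIT. Next use of fox: step 11. Cache: [fox dog kiwi]
  11. access fox: HIT. Next use of fox: step 12. Cache: [fox dog kiwi]
  12. access fox: HIT. Next use of fox: step 13. Cache: [fox dog kiwi]
  13. access fox: HIT. Next use of fox: step 15. Cache: [fox dog kiwi]
  14. access bat: MISS, evict dog (next use: never). Cache: [fox kiwi bat]
  15. access fox: HIT. Next use of fox: step 16. Cache: [fox kiwi bat]
  16. access fox: HIT. Next use of fox: step 17. Cache: [fox kiwi bat]
  17. access fox: HIT. Next use of fox: step 22. Cache: [fox kiwi bat]
  18. access cat: MISS, evict kiwi (next use: never). Cache: [fox bat cat]
  19. access grape: MISS, evict bat (next use: never). Cache: [fox cat grape]
  20. access ant: MISS, evict cat (next use: never). Cache: [fox grape ant]
  21. access peach: MISS, evict grape (next use: never). Cache: [fox ant peach]
  22. access fox: HIT. Next use of fox: never. Cache: [fox ant peach]
Total: 13 hits, 9 misses, 6 evictions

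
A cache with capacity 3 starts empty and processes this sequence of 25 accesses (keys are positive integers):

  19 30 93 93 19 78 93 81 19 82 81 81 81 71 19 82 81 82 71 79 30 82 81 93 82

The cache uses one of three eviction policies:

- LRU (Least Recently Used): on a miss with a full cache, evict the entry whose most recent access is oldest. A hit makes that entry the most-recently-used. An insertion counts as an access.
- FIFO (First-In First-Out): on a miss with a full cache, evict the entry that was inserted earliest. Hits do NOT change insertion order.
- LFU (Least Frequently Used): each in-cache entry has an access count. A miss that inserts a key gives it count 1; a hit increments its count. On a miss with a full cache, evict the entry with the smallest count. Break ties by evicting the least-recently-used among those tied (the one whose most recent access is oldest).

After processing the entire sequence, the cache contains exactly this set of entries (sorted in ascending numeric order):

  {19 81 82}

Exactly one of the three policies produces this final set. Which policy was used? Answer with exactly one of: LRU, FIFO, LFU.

Answer: LFU

Derivation:
Simulating under each policy and comparing final sets:
  LRU: final set = {81 82 93} -> differs
  FIFO: final set = {81 82 93} -> differs
  LFU: final set = {19 81 82} -> MATCHES target
Only LFU produces the target set.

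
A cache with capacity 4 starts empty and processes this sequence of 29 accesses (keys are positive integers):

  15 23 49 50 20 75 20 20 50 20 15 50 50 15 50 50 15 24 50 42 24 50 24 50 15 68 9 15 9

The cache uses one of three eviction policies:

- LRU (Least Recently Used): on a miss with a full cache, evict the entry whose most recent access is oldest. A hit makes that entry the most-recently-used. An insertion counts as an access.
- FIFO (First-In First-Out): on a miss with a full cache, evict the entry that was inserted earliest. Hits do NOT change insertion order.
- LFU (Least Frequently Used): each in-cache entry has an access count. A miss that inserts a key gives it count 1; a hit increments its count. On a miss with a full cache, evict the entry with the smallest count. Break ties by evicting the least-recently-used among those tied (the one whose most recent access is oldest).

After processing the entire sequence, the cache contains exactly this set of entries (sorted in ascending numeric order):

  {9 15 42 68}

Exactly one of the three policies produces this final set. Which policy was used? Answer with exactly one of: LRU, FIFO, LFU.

Simulating under each policy and comparing final sets:
  LRU: final set = {9 15 50 68} -> differs
  FIFO: final set = {9 15 42 68} -> MATCHES target
  LFU: final set = {9 15 20 50} -> differs
Only FIFO produces the target set.

Answer: FIFO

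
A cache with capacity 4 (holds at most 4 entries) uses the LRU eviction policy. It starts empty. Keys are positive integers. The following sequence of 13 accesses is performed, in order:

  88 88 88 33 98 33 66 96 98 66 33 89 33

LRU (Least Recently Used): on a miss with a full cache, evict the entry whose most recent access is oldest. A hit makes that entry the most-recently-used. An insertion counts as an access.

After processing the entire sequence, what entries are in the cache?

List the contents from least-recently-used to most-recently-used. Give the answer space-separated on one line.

LRU simulation (capacity=4):
  1. access 88: MISS. Cache (LRU->MRU): [88]
  2. access 88: HIT. Cache (LRU->MRU): [88]
  3. access 88: HIT. Cache (LRU->MRU): [88]
  4. access 33: MISS. Cache (LRU->MRU): [88 33]
  5. access 98: MISS. Cache (LRU->MRU): [88 33 98]
  6. access 33: HIT. Cache (LRU->MRU): [88 98 33]
  7. access 66: MISS. Cache (LRU->MRU): [88 98 33 66]
  8. access 96: MISS, evict 88. Cache (LRU->MRU): [98 33 66 96]
  9. access 98: HIT. Cache (LRU->MRU): [33 66 96 98]
  10. access 66: HIT. Cache (LRU->MRU): [33 96 98 66]
  11. access 33: HIT. Cache (LRU->MRU): [96 98 66 33]
  12. access 89: MISS, evict 96. Cache (LRU->MRU): [98 66 33 89]
  13. access 33: HIT. Cache (LRU->MRU): [98 66 89 33]
Total: 7 hits, 6 misses, 2 evictions

Answer: 98 66 89 33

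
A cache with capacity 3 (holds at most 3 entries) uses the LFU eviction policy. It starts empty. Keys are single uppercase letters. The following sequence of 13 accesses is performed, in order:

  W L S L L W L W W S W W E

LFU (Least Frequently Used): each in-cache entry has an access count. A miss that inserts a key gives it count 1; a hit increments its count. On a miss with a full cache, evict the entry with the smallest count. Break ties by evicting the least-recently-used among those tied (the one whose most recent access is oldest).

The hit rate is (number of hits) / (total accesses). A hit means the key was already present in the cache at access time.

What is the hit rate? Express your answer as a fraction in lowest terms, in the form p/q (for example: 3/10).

LFU simulation (capacity=3):
  1. access W: MISS. Cache: [W(c=1)]
  2. access L: MISS. Cache: [W(c=1) L(c=1)]
  3. access S: MISS. Cache: [W(c=1) L(c=1) S(c=1)]
  4. access L: HIT, count now 2. Cache: [W(c=1) S(c=1) L(c=2)]
  5. access L: HIT, count now 3. Cache: [W(c=1) S(c=1) L(c=3)]
  6. access W: HIT, count now 2. Cache: [S(c=1) W(c=2) L(c=3)]
  7. access L: HIT, count now 4. Cache: [S(c=1) W(c=2) L(c=4)]
  8. access W: HIT, count now 3. Cache: [S(c=1) W(c=3) L(c=4)]
  9. access W: HIT, count now 4. Cache: [S(c=1) L(c=4) W(c=4)]
  10. access S: HIT, count now 2. Cache: [S(c=2) L(c=4) W(c=4)]
  11. access W: HIT, count now 5. Cache: [S(c=2) L(c=4) W(c=5)]
  12. access W: HIT, count now 6. Cache: [S(c=2) L(c=4) W(c=6)]
  13. access E: MISS, evict S(c=2). Cache: [E(c=1) L(c=4) W(c=6)]
Total: 9 hits, 4 misses, 1 evictions

Hit rate = 9/13

Answer: 9/13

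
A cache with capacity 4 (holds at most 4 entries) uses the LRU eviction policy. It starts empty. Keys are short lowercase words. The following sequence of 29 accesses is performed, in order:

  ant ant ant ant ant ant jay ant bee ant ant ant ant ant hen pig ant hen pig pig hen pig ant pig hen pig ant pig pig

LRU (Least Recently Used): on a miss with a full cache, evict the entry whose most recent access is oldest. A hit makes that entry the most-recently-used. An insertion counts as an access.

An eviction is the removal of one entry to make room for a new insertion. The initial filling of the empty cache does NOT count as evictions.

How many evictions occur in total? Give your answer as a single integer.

LRU simulation (capacity=4):
  1. access ant: MISS. Cache (LRU->MRU): [ant]
  2. access ant: HIT. Cache (LRU->MRU): [ant]
  3. access ant: HIT. Cache (LRU->MRU): [ant]
  4. access ant: HIT. Cache (LRU->MRU): [ant]
  5. access ant: HIT. Cache (LRU->MRU): [ant]
  6. access ant: HIT. Cache (LRU->MRU): [ant]
  7. access jay: MISS. Cache (LRU->MRU): [ant jay]
  8. access ant: HIT. Cache (LRU->MRU): [jay ant]
  9. access bee: MISS. Cache (LRU->MRU): [jay ant bee]
  10. access ant: HIT. Cache (LRU->MRU): [jay bee ant]
  11. access ant: HIT. Cache (LRU->MRU): [jay bee ant]
  12. access ant: HIT. Cache (LRU->MRU): [jay bee ant]
  13. access ant: HIT. Cache (LRU->MRU): [jay bee ant]
  14. access ant: HIT. Cache (LRU->MRU): [jay bee ant]
  15. access hen: MISS. Cache (LRU->MRU): [jay bee ant hen]
  16. access pig: MISS, evict jay. Cache (LRU->MRU): [bee ant hen pig]
  17. access ant: HIT. Cache (LRU->MRU): [bee hen pig ant]
  18. access hen: HIT. Cache (LRU->MRU): [bee pig ant hen]
  19. access pig: HIT. Cache (LRU->MRU): [bee ant hen pig]
  20. access pig: HIT. Cache (LRU->MRU): [bee ant hen pig]
  21. access hen: HIT. Cache (LRU->MRU): [bee ant pig hen]
  22. access pig: HIT. Cache (LRU->MRU): [bee ant hen pig]
  23. access ant: HIT. Cache (LRU->MRU): [bee hen pig ant]
  24. access pig: HIT. Cache (LRU->MRU): [bee hen ant pig]
  25. access hen: HIT. Cache (LRU->MRU): [bee ant pig hen]
  26. access pig: HIT. Cache (LRU->MRU): [bee ant hen pig]
  27. access ant: HIT. Cache (LRU->MRU): [bee hen pig ant]
  28. access pig: HIT. Cache (LRU->MRU): [bee hen ant pig]
  29. access pig: HIT. Cache (LRU->MRU): [bee hen ant pig]
Total: 24 hits, 5 misses, 1 evictions

Answer: 1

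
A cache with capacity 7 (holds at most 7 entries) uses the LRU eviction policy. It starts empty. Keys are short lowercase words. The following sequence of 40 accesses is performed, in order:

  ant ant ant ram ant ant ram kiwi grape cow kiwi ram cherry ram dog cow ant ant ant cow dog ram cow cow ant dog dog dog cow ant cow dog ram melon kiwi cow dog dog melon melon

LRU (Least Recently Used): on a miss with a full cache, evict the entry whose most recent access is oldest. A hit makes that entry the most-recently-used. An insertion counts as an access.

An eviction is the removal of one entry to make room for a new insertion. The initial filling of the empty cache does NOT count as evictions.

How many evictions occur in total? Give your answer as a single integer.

Answer: 1

Derivation:
LRU simulation (capacity=7):
  1. access ant: MISS. Cache (LRU->MRU): [ant]
  2. access ant: HIT. Cache (LRU->MRU): [ant]
  3. access ant: HIT. Cache (LRU->MRU): [ant]
  4. access ram: MISS. Cache (LRU->MRU): [ant ram]
  5. access ant: HIT. Cache (LRU->MRU): [ram ant]
  6. access ant: HIT. Cache (LRU->MRU): [ram ant]
  7. access ram: HIT. Cache (LRU->MRU): [ant ram]
  8. access kiwi: MISS. Cache (LRU->MRU): [ant ram kiwi]
  9. access grape: MISS. Cache (LRU->MRU): [ant ram kiwi grape]
  10. access cow: MISS. Cache (LRU->MRU): [ant ram kiwi grape cow]
  11. access kiwi: HIT. Cache (LRU->MRU): [ant ram grape cow kiwi]
  12. access ram: HIT. Cache (LRU->MRU): [ant grape cow kiwi ram]
  13. access cherry: MISS. Cache (LRU->MRU): [ant grape cow kiwi ram cherry]
  14. access ram: HIT. Cache (LRU->MRU): [ant grape cow kiwi cherry ram]
  15. access dog: MISS. Cache (LRU->MRU): [ant grape cow kiwi cherry ram dog]
  16. access cow: HIT. Cache (LRU->MRU): [ant grape kiwi cherry ram dog cow]
  17. access ant: HIT. Cache (LRU->MRU): [grape kiwi cherry ram dog cow ant]
  18. access ant: HIT. Cache (LRU->MRU): [grape kiwi cherry ram dog cow ant]
  19. access ant: HIT. Cache (LRU->MRU): [grape kiwi cherry ram dog cow ant]
  20. access cow: HIT. Cache (LRU->MRU): [grape kiwi cherry ram dog ant cow]
  21. access dog: HIT. Cache (LRU->MRU): [grape kiwi cherry ram ant cow dog]
  22. access ram: HIT. Cache (LRU->MRU): [grape kiwi cherry ant cow dog ram]
  23. access cow: HIT. Cache (LRU->MRU): [grape kiwi cherry ant dog ram cow]
  24. access cow: HIT. Cache (LRU->MRU): [grape kiwi cherry ant dog ram cow]
  25. access ant: HIT. Cache (LRU->MRU): [grape kiwi cherry dog ram cow ant]
  26. access dog: HIT. Cache (LRU->MRU): [grape kiwi cherry ram cow ant dog]
  27. access dog: HIT. Cache (LRU->MRU): [grape kiwi cherry ram cow ant dog]
  28. access dog: HIT. Cache (LRU->MRU): [grape kiwi cherry ram cow ant dog]
  29. access cow: HIT. Cache (LRU->MRU): [grape kiwi cherry ram ant dog cow]
  30. access ant: HIT. Cache (LRU->MRU): [grape kiwi cherry ram dog cow ant]
  31. access cow: HIT. Cache (LRU->MRU): [grape kiwi cherry ram dog ant cow]
  32. access dog: HIT. Cache (LRU->MRU): [grape kiwi cherry ram ant cow dog]
  33. access ram: HIT. Cache (LRU->MRU): [grape kiwi cherry ant cow dog ram]
  34. access melon: MISS, evict grape. Cache (LRU->MRU): [kiwi cherry ant cow dog ram melon]
  35. access kiwi: HIT. Cache (LRU->MRU): [cherry ant cow dog ram melon kiwi]
  36. access cow: HIT. Cache (LRU->MRU): [cherry ant dog ram melon kiwi cow]
  37. access dog: HIT. Cache (LRU->MRU): [cherry ant ram melon kiwi cow dog]
  38. access dog: HIT. Cache (LRU->MRU): [cherry ant ram melon kiwi cow dog]
  39. access melon: HIT. Cache (LRU->MRU): [cherry ant ram kiwi cow dog melon]
  40. access melon: HIT. Cache (LRU->MRU): [cherry ant ram kiwi cow dog melon]
Total: 32 hits, 8 misses, 1 evictions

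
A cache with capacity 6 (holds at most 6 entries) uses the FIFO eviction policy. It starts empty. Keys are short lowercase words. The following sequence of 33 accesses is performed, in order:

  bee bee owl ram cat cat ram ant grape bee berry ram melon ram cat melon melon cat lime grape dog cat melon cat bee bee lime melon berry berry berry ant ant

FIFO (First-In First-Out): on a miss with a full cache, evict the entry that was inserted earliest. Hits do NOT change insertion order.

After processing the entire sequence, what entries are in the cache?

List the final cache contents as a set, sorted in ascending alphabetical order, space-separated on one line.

Answer: ant bee cat dog lime melon

Derivation:
FIFO simulation (capacity=6):
  1. access bee: MISS. Cache (old->new): [bee]
  2. access bee: HIT. Cache (old->new): [bee]
  3. access owl: MISS. Cache (old->new): [bee owl]
  4. access ram: MISS. Cache (old->new): [bee owl ram]
  5. access cat: MISS. Cache (old->new): [bee owl ram cat]
  6. access cat: HIT. Cache (old->new): [bee owl ram cat]
  7. access ram: HIT. Cache (old->new): [bee owl ram cat]
  8. access ant: MISS. Cache (old->new): [bee owl ram cat ant]
  9. access grape: MISS. Cache (old->new): [bee owl ram cat ant grape]
  10. access bee: HIT. Cache (old->new): [bee owl ram cat ant grape]
  11. access berry: MISS, evict bee. Cache (old->new): [owl ram cat ant grape berry]
  12. access ram: HIT. Cache (old->new): [owl ram cat ant grape berry]
  13. access melon: MISS, evict owl. Cache (old->new): [ram cat ant grape berry melon]
  14. access ram: HIT. Cache (old->new): [ram cat ant grape berry melon]
  15. access cat: HIT. Cache (old->new): [ram cat ant grape berry melon]
  16. access melon: HIT. Cache (old->new): [ram cat ant grape berry melon]
  17. access melon: HIT. Cache (old->new): [ram cat ant grape berry melon]
  18. access cat: HIT. Cache (old->new): [ram cat ant grape berry melon]
  19. access lime: MISS, evict ram. Cache (old->new): [cat ant grape berry melon lime]
  20. access grape: HIT. Cache (old->new): [cat ant grape berry melon lime]
  21. access dog: MISS, evict cat. Cache (old->new): [ant grape berry melon lime dog]
  22. access cat: MISS, evict ant. Cache (old->new): [grape berry melon lime dog cat]
  23. access melon: HIT. Cache (old->new): [grape berry melon lime dog cat]
  24. access cat: HIT. Cache (old->new): [grape berry melon lime dog cat]
  25. access bee: MISS, evict grape. Cache (old->new): [berry melon lime dog cat bee]
  26. access bee: HIT. Cache (old->new): [berry melon lime dog cat bee]
  27. access lime: HIT. Cache (old->new): [berry melon lime dog cat bee]
  28. access melon: HIT. Cache (old->new): [berry melon lime dog cat bee]
  29. access berry: HIT. Cache (old->new): [berry melon lime dog cat bee]
  30. access berry: HIT. Cache (old->new): [berry melon lime dog cat bee]
  31. access berry: HIT. Cache (old->new): [berry melon lime dog cat bee]
  32. access ant: MISS, evict berry. Cache (old->new): [melon lime dog cat bee ant]
  33. access ant: HIT. Cache (old->new): [melon lime dog cat bee ant]
Total: 20 hits, 13 misses, 7 evictions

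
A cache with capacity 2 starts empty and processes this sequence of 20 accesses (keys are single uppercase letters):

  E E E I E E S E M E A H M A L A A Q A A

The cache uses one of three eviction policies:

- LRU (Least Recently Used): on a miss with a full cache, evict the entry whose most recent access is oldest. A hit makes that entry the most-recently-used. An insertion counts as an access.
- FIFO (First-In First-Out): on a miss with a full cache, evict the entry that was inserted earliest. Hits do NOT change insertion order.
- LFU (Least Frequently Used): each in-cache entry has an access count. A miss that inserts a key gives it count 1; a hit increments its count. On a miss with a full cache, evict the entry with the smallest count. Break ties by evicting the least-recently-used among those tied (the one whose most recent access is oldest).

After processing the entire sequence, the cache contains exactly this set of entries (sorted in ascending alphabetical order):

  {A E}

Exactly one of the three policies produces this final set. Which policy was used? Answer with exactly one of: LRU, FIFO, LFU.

Answer: LFU

Derivation:
Simulating under each policy and comparing final sets:
  LRU: final set = {A Q} -> differs
  FIFO: final set = {A Q} -> differs
  LFU: final set = {A E} -> MATCHES target
Only LFU produces the target set.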